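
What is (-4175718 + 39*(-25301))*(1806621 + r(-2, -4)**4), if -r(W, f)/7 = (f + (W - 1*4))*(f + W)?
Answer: -160649294573947797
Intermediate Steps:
r(W, f) = -7*(W + f)*(-4 + W + f) (r(W, f) = -7*(f + (W - 1*4))*(f + W) = -7*(f + (W - 4))*(W + f) = -7*(f + (-4 + W))*(W + f) = -7*(-4 + W + f)*(W + f) = -7*(W + f)*(-4 + W + f))
(-4175718 + 39*(-25301))*(1806621 + r(-2, -4)**4) = (-4175718 + 39*(-25301))*(1806621 + (-7*(-2)**2 - 7*(-4)**2 + 28*(-2) + 28*(-4) - 14*(-2)*(-4))**4) = (-4175718 - 986739)*(1806621 + (-7*4 - 7*16 - 56 - 112 - 112)**4) = -5162457*(1806621 + (-28 - 112 - 56 - 112 - 112)**4) = -5162457*(1806621 + (-420)**4) = -5162457*(1806621 + 31116960000) = -5162457*31118766621 = -160649294573947797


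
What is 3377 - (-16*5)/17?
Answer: 57489/17 ≈ 3381.7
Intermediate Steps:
3377 - (-16*5)/17 = 3377 - (-80)/17 = 3377 - 1*(-80/17) = 3377 + 80/17 = 57489/17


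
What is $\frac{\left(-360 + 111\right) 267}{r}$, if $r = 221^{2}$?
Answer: $- \frac{66483}{48841} \approx -1.3612$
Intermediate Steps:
$r = 48841$
$\frac{\left(-360 + 111\right) 267}{r} = \frac{\left(-360 + 111\right) 267}{48841} = \left(-249\right) 267 \cdot \frac{1}{48841} = \left(-66483\right) \frac{1}{48841} = - \frac{66483}{48841}$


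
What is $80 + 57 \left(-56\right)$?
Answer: $-3112$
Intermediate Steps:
$80 + 57 \left(-56\right) = 80 - 3192 = -3112$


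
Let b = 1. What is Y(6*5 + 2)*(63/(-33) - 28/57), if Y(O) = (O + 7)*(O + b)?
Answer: -58695/19 ≈ -3089.2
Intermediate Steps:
Y(O) = (1 + O)*(7 + O) (Y(O) = (O + 7)*(O + 1) = (7 + O)*(1 + O) = (1 + O)*(7 + O))
Y(6*5 + 2)*(63/(-33) - 28/57) = (7 + (6*5 + 2)² + 8*(6*5 + 2))*(63/(-33) - 28/57) = (7 + (30 + 2)² + 8*(30 + 2))*(63*(-1/33) - 28*1/57) = (7 + 32² + 8*32)*(-21/11 - 28/57) = (7 + 1024 + 256)*(-1505/627) = 1287*(-1505/627) = -58695/19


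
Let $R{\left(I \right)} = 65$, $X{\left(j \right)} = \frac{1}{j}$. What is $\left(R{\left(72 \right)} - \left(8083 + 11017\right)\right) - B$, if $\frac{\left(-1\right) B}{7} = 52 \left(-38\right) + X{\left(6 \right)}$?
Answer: $- \frac{197195}{6} \approx -32866.0$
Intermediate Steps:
$B = \frac{82985}{6}$ ($B = - 7 \left(52 \left(-38\right) + \frac{1}{6}\right) = - 7 \left(-1976 + \frac{1}{6}\right) = \left(-7\right) \left(- \frac{11855}{6}\right) = \frac{82985}{6} \approx 13831.0$)
$\left(R{\left(72 \right)} - \left(8083 + 11017\right)\right) - B = \left(65 - \left(8083 + 11017\right)\right) - \frac{82985}{6} = \left(65 - 19100\right) - \frac{82985}{6} = -19035 - \frac{82985}{6} = - \frac{197195}{6}$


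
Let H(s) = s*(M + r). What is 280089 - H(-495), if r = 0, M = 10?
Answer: 285039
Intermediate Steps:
H(s) = 10*s (H(s) = s*(10 + 0) = s*10 = 10*s)
280089 - H(-495) = 280089 - 10*(-495) = 280089 - 1*(-4950) = 280089 + 4950 = 285039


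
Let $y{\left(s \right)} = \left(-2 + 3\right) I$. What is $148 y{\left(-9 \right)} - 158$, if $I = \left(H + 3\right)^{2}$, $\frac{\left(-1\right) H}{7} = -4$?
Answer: $142070$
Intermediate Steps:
$H = 28$ ($H = \left(-7\right) \left(-4\right) = 28$)
$I = 961$ ($I = \left(28 + 3\right)^{2} = 31^{2} = 961$)
$y{\left(s \right)} = 961$ ($y{\left(s \right)} = \left(-2 + 3\right) 961 = 1 \cdot 961 = 961$)
$148 y{\left(-9 \right)} - 158 = 148 \cdot 961 - 158 = 142228 - 158 = 142070$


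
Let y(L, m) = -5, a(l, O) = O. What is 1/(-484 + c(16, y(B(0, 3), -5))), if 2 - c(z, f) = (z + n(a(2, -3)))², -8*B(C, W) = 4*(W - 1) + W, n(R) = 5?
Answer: -1/923 ≈ -0.0010834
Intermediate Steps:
B(C, W) = ½ - 5*W/8 (B(C, W) = -(4*(W - 1) + W)/8 = -(4*(-1 + W) + W)/8 = -((-4 + 4*W) + W)/8 = -(-4 + 5*W)/8 = ½ - 5*W/8)
c(z, f) = 2 - (5 + z)² (c(z, f) = 2 - (z + 5)² = 2 - (5 + z)²)
1/(-484 + c(16, y(B(0, 3), -5))) = 1/(-484 + (2 - (5 + 16)²)) = 1/(-484 + (2 - 1*21²)) = 1/(-484 + (2 - 1*441)) = 1/(-484 + (2 - 441)) = 1/(-484 - 439) = 1/(-923) = -1/923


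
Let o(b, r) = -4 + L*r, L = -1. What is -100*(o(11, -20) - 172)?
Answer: 15600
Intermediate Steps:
o(b, r) = -4 - r
-100*(o(11, -20) - 172) = -100*((-4 - 1*(-20)) - 172) = -100*((-4 + 20) - 172) = -100*(16 - 172) = -100*(-156) = 15600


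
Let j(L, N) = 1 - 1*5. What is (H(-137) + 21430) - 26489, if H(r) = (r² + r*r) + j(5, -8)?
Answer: 32475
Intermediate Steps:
j(L, N) = -4 (j(L, N) = 1 - 5 = -4)
H(r) = -4 + 2*r² (H(r) = (r² + r*r) - 4 = (r² + r²) - 4 = 2*r² - 4 = -4 + 2*r²)
(H(-137) + 21430) - 26489 = ((-4 + 2*(-137)²) + 21430) - 26489 = ((-4 + 2*18769) + 21430) - 26489 = ((-4 + 37538) + 21430) - 26489 = (37534 + 21430) - 26489 = 58964 - 26489 = 32475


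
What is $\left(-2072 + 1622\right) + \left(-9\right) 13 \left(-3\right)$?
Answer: $-99$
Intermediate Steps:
$\left(-2072 + 1622\right) + \left(-9\right) 13 \left(-3\right) = -450 - -351 = -450 + 351 = -99$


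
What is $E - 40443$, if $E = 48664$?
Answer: $8221$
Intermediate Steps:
$E - 40443 = 48664 - 40443 = 8221$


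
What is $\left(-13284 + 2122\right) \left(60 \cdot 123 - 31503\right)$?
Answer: $269260926$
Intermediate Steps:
$\left(-13284 + 2122\right) \left(60 \cdot 123 - 31503\right) = - 11162 \left(7380 - 31503\right) = \left(-11162\right) \left(-24123\right) = 269260926$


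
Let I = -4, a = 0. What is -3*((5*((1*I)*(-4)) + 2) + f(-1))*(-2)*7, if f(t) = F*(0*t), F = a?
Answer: 3444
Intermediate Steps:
F = 0
f(t) = 0 (f(t) = 0*(0*t) = 0*0 = 0)
-3*((5*((1*I)*(-4)) + 2) + f(-1))*(-2)*7 = -3*((5*((1*(-4))*(-4)) + 2) + 0)*(-2)*7 = -3*((5*(-4*(-4)) + 2) + 0)*(-2)*7 = -3*((5*16 + 2) + 0)*(-2)*7 = -3*((80 + 2) + 0)*(-2)*7 = -3*(82 + 0)*(-2)*7 = -246*(-2)*7 = -3*(-164)*7 = 492*7 = 3444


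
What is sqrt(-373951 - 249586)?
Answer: I*sqrt(623537) ≈ 789.64*I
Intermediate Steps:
sqrt(-373951 - 249586) = sqrt(-623537) = I*sqrt(623537)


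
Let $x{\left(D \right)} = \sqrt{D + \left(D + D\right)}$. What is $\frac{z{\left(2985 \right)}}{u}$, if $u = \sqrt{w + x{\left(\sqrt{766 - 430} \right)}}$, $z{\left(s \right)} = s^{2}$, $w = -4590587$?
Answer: $- \frac{8910225 i}{\sqrt{4590587 - 2 \cdot 3^{\frac{3}{4}} \sqrt[4]{7}}} \approx - 4158.7 i$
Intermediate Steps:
$x{\left(D \right)} = \sqrt{3} \sqrt{D}$ ($x{\left(D \right)} = \sqrt{D + 2 D} = \sqrt{3 D} = \sqrt{3} \sqrt{D}$)
$u = \sqrt{-4590587 + 2 \cdot 3^{\frac{3}{4}} \sqrt[4]{7}}$ ($u = \sqrt{-4590587 + \sqrt{3} \sqrt{\sqrt{766 - 430}}} = \sqrt{-4590587 + \sqrt{3} \sqrt{\sqrt{336}}} = \sqrt{-4590587 + \sqrt{3} \sqrt{4 \sqrt{21}}} = \sqrt{-4590587 + \sqrt{3} \cdot 2 \sqrt[4]{21}} = \sqrt{-4590587 + 2 \cdot 3^{\frac{3}{4}} \sqrt[4]{7}} \approx 2142.6 i$)
$\frac{z{\left(2985 \right)}}{u} = \frac{2985^{2}}{\sqrt{-4590587 + 2 \cdot 3^{\frac{3}{4}} \sqrt[4]{7}}} = \frac{8910225}{\sqrt{-4590587 + 2 \cdot 3^{\frac{3}{4}} \sqrt[4]{7}}}$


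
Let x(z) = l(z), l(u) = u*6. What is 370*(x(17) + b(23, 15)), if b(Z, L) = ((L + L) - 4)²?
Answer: 287860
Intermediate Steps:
l(u) = 6*u
x(z) = 6*z
b(Z, L) = (-4 + 2*L)² (b(Z, L) = (2*L - 4)² = (-4 + 2*L)²)
370*(x(17) + b(23, 15)) = 370*(6*17 + 4*(-2 + 15)²) = 370*(102 + 4*13²) = 370*(102 + 4*169) = 370*(102 + 676) = 370*778 = 287860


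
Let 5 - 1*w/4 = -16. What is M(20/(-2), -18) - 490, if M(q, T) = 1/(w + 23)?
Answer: -52429/107 ≈ -489.99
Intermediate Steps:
w = 84 (w = 20 - 4*(-16) = 20 + 64 = 84)
M(q, T) = 1/107 (M(q, T) = 1/(84 + 23) = 1/107)
M(20/(-2), -18) - 490 = 1/107 - 490 = -52429/107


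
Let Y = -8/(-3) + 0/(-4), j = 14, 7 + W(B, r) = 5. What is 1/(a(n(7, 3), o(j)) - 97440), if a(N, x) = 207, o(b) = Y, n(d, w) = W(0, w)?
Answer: -1/97233 ≈ -1.0285e-5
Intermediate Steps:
W(B, r) = -2 (W(B, r) = -7 + 5 = -2)
n(d, w) = -2
Y = 8/3 (Y = -8*(-⅓) + 0*(-¼) = 8/3 + 0 = 8/3 ≈ 2.6667)
o(b) = 8/3
1/(a(n(7, 3), o(j)) - 97440) = 1/(207 - 97440) = 1/(-97233) = -1/97233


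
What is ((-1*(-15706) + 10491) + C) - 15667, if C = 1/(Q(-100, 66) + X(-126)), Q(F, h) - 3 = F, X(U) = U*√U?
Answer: (-1021409*I + 3980340*√14)/(-97*I + 378*√14) ≈ 10530.0 + 0.00070381*I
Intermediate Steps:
X(U) = U^(3/2)
Q(F, h) = 3 + F
C = 1/(-97 - 378*I*√14) (C = 1/((3 - 100) + (-126)^(3/2)) = 1/(-97 - 378*I*√14) ≈ -4.8264e-5 + 0.00070373*I)
((-1*(-15706) + 10491) + C) - 15667 = ((-1*(-15706) + 10491) + I/(-97*I + 378*√14)) - 15667 = ((15706 + 10491) + I/(-97*I + 378*√14)) - 15667 = (26197 + I/(-97*I + 378*√14)) - 15667 = 10530 + I/(-97*I + 378*√14)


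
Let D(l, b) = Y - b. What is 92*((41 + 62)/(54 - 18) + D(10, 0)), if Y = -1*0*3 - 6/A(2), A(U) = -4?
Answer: 3611/9 ≈ 401.22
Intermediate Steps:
Y = 3/2 (Y = -1*0*3 - 6/(-4) = 0*3 - 6*(-¼) = 0 + 3/2 = 3/2 ≈ 1.5000)
D(l, b) = 3/2 - b
92*((41 + 62)/(54 - 18) + D(10, 0)) = 92*((41 + 62)/(54 - 18) + (3/2 - 1*0)) = 92*(103/36 + (3/2 + 0)) = 92*(103*(1/36) + 3/2) = 92*(103/36 + 3/2) = 92*(157/36) = 3611/9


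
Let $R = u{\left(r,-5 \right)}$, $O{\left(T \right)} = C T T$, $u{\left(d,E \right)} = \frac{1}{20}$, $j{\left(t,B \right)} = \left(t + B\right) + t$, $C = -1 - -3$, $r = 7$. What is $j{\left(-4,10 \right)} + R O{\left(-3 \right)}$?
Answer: $\frac{29}{10} \approx 2.9$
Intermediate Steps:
$C = 2$ ($C = -1 + 3 = 2$)
$j{\left(t,B \right)} = B + 2 t$ ($j{\left(t,B \right)} = \left(B + t\right) + t = B + 2 t$)
$u{\left(d,E \right)} = \frac{1}{20}$
$O{\left(T \right)} = 2 T^{2}$ ($O{\left(T \right)} = 2 T T = 2 T^{2}$)
$R = \frac{1}{20} \approx 0.05$
$j{\left(-4,10 \right)} + R O{\left(-3 \right)} = \left(10 + 2 \left(-4\right)\right) + \frac{2 \left(-3\right)^{2}}{20} = \left(10 - 8\right) + \frac{2 \cdot 9}{20} = 2 + \frac{1}{20} \cdot 18 = 2 + \frac{9}{10} = \frac{29}{10}$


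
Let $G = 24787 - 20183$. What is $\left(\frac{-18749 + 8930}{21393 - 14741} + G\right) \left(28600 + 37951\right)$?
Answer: $\frac{2037524683939}{6652} \approx 3.063 \cdot 10^{8}$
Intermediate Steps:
$G = 4604$ ($G = 24787 - 20183 = 4604$)
$\left(\frac{-18749 + 8930}{21393 - 14741} + G\right) \left(28600 + 37951\right) = \left(\frac{-18749 + 8930}{21393 - 14741} + 4604\right) \left(28600 + 37951\right) = \left(- \frac{9819}{6652} + 4604\right) 66551 = \frac{30615989}{6652} \cdot 66551 = \frac{2037524683939}{6652}$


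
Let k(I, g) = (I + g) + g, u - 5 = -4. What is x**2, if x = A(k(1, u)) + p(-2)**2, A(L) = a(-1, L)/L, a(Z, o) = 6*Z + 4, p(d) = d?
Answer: 100/9 ≈ 11.111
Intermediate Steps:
u = 1 (u = 5 - 4 = 1)
k(I, g) = I + 2*g
a(Z, o) = 4 + 6*Z
A(L) = -2/L (A(L) = (4 + 6*(-1))/L = (4 - 6)/L = -2/L)
x = 10/3 (x = -2/(1 + 2*1) + (-2)**2 = -2/(1 + 2) + 4 = -2/3 + 4 = 10/3 ≈ 3.3333)
x**2 = (10/3)**2 = 100/9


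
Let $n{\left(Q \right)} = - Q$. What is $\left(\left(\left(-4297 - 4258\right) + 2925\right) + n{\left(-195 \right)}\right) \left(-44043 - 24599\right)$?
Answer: $373069270$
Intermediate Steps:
$\left(\left(\left(-4297 - 4258\right) + 2925\right) + n{\left(-195 \right)}\right) \left(-44043 - 24599\right) = \left(\left(\left(-4297 - 4258\right) + 2925\right) - -195\right) \left(-44043 - 24599\right) = \left(\left(-8555 + 2925\right) + 195\right) \left(-68642\right) = \left(-5630 + 195\right) \left(-68642\right) = \left(-5435\right) \left(-68642\right) = 373069270$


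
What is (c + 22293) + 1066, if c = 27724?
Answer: 51083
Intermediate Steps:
(c + 22293) + 1066 = (27724 + 22293) + 1066 = 50017 + 1066 = 51083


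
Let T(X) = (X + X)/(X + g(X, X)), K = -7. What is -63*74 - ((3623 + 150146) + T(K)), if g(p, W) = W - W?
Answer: -158433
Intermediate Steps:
g(p, W) = 0 (g(p, W) = W - W = 0)
T(X) = 2 (T(X) = (X + X)/(X + 0) = (2*X)/X = 2)
-63*74 - ((3623 + 150146) + T(K)) = -63*74 - ((3623 + 150146) + 2) = -4662 - (153769 + 2) = -4662 - 1*153771 = -4662 - 153771 = -158433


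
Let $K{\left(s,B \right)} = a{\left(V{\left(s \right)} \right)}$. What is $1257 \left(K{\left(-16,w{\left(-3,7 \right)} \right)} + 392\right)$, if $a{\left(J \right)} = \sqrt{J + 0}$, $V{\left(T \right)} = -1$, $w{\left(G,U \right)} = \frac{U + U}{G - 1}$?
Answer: $492744 + 1257 i \approx 4.9274 \cdot 10^{5} + 1257.0 i$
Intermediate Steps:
$w{\left(G,U \right)} = \frac{2 U}{-1 + G}$
$a{\left(J \right)} = \sqrt{J}$
$K{\left(s,B \right)} = i$ ($K{\left(s,B \right)} = \sqrt{-1} = i$)
$1257 \left(K{\left(-16,w{\left(-3,7 \right)} \right)} + 392\right) = 1257 \left(i + 392\right) = 1257 \left(392 + i\right) = 492744 + 1257 i$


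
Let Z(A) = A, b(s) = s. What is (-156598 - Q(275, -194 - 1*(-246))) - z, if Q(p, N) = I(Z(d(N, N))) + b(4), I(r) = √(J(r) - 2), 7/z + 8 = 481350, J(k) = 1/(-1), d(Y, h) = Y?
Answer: -75379119891/481342 - I*√3 ≈ -1.566e+5 - 1.732*I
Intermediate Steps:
J(k) = -1
z = 7/481342 (z = 7/(-8 + 481350) = 7/481342 ≈ 1.4543e-5)
I(r) = I*√3 (I(r) = √(-1 - 2) = √(-3) = I*√3)
Q(p, N) = 4 + I*√3 (Q(p, N) = I*√3 + 4 = 4 + I*√3)
(-156598 - Q(275, -194 - 1*(-246))) - z = (-156598 - (4 + I*√3)) - 1*7/481342 = (-156598 + (-4 - I*√3)) - 7/481342 = (-156602 - I*√3) - 7/481342 = -75379119891/481342 - I*√3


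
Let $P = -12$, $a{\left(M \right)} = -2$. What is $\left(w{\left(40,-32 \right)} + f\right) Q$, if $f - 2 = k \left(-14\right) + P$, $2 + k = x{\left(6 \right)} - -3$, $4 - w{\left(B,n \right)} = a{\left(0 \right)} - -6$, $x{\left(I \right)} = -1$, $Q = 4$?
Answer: $-40$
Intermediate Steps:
$w{\left(B,n \right)} = 0$ ($w{\left(B,n \right)} = 4 - \left(-2 - -6\right) = 4 - \left(-2 + 6\right) = 4 - 4 = 0$)
$k = 0$ ($k = -2 - -2 = -2 + \left(-1 + 3\right) = -2 + 2 = 0$)
$f = -10$ ($f = 2 + \left(0 \left(-14\right) - 12\right) = 2 + \left(0 - 12\right) = 2 - 12 = -10$)
$\left(w{\left(40,-32 \right)} + f\right) Q = \left(0 - 10\right) 4 = \left(-10\right) 4 = -40$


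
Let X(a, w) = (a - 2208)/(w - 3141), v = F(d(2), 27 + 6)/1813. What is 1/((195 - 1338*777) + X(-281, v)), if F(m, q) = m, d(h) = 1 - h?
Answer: -5694634/5919174600697 ≈ -9.6207e-7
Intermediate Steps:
v = -1/1813 (v = (1 - 1*2)/1813 = (1 - 2)*(1/1813) = -1*1/1813 = -1/1813 ≈ -0.00055157)
X(a, w) = (-2208 + a)/(-3141 + w)
1/((195 - 1338*777) + X(-281, v)) = 1/((195 - 1338*777) + (-2208 - 281)/(-3141 - 1/1813)) = 1/((195 - 1039626) - 2489/(-5694634/1813)) = 1/(-1039431 - 1813/5694634*(-2489)) = 1/(-1039431 + 4512557/5694634) = 1/(-5919174600697/5694634) = -5694634/5919174600697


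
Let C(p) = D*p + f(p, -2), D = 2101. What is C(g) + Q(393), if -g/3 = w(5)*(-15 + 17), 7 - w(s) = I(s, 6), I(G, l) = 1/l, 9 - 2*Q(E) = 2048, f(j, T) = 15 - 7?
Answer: -174305/2 ≈ -87153.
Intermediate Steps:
f(j, T) = 8
Q(E) = -2039/2 (Q(E) = 9/2 - ½*2048 = 9/2 - 1024 = -2039/2)
w(s) = 41/6 (w(s) = 7 - 1/6 = 7 - 1*⅙ = 7 - ⅙ = 41/6)
g = -41 (g = -41*(-15 + 17)/2 = -41*2/2 = -3*41/3 = -41)
C(p) = 8 + 2101*p (C(p) = 2101*p + 8 = 8 + 2101*p)
C(g) + Q(393) = (8 + 2101*(-41)) - 2039/2 = (8 - 86141) - 2039/2 = -86133 - 2039/2 = -174305/2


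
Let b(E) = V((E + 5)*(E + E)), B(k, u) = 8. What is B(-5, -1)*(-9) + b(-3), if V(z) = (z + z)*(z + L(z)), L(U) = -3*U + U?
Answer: -360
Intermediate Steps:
L(U) = -2*U
V(z) = -2*z**2 (V(z) = (z + z)*(z - 2*z) = (2*z)*(-z) = -2*z**2)
b(E) = -8*E**2*(5 + E)**2 (b(E) = -2*(E + 5)**2*(E + E)**2 = -2*4*E**2*(5 + E)**2 = -8*E**2*(5 + E)**2)
B(-5, -1)*(-9) + b(-3) = 8*(-9) - 8*(-3)**2*(5 - 3)**2 = -72 - 8*9*2**2 = -72 - 8*9*4 = -72 - 288 = -360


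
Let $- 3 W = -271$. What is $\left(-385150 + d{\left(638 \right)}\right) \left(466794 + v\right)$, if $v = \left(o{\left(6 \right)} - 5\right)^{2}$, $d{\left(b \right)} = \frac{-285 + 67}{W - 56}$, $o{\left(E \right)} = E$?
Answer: $- \frac{18518272991680}{103} \approx -1.7979 \cdot 10^{11}$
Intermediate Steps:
$W = \frac{271}{3}$ ($W = \left(- \frac{1}{3}\right) \left(-271\right) = \frac{271}{3} \approx 90.333$)
$d{\left(b \right)} = - \frac{654}{103}$ ($d{\left(b \right)} = \frac{-285 + 67}{\frac{271}{3} - 56} = - \frac{218}{\frac{103}{3}} = \left(-218\right) \frac{3}{103} = - \frac{654}{103}$)
$v = 1$ ($v = \left(6 - 5\right)^{2} = 1^{2} = 1$)
$\left(-385150 + d{\left(638 \right)}\right) \left(466794 + v\right) = \left(-385150 - \frac{654}{103}\right) \left(466794 + 1\right) = \left(- \frac{39671104}{103}\right) 466795 = - \frac{18518272991680}{103}$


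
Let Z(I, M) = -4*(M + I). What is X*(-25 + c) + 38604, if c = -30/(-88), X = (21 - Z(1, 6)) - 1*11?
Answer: 828673/22 ≈ 37667.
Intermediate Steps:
Z(I, M) = -4*I - 4*M (Z(I, M) = -4*(I + M) = -4*I - 4*M)
X = 38 (X = (21 - (-4*1 - 4*6)) - 1*11 = (21 - (-4 - 24)) - 11 = (21 - 1*(-28)) - 11 = (21 + 28) - 11 = 49 - 11 = 38)
c = 15/44 (c = -30*(-1/88) = 15/44 ≈ 0.34091)
X*(-25 + c) + 38604 = 38*(-25 + 15/44) + 38604 = 38*(-1085/44) + 38604 = -20615/22 + 38604 = 828673/22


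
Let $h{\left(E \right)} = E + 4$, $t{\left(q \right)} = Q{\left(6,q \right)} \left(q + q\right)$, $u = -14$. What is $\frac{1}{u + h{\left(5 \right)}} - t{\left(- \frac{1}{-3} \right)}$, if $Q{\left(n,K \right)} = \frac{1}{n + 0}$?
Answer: $- \frac{14}{45} \approx -0.31111$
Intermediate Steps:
$Q{\left(n,K \right)} = \frac{1}{n}$
$t{\left(q \right)} = \frac{q}{3}$ ($t{\left(q \right)} = \frac{q + q}{6} = \frac{2 q}{6} = \frac{q}{3}$)
$h{\left(E \right)} = 4 + E$
$\frac{1}{u + h{\left(5 \right)}} - t{\left(- \frac{1}{-3} \right)} = \frac{1}{-14 + \left(4 + 5\right)} - \frac{\left(-1\right) \frac{1}{-3}}{3} = \frac{1}{-14 + 9} - \frac{\left(-1\right) \left(- \frac{1}{3}\right)}{3} = \frac{1}{-5} - \frac{1}{3} \cdot \frac{1}{3} = - \frac{1}{5} - \frac{1}{9} = - \frac{14}{45}$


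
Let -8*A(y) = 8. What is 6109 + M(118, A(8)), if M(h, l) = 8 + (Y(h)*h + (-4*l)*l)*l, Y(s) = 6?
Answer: 5413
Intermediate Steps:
A(y) = -1 (A(y) = -1/8*8 = -1)
M(h, l) = 8 + l*(-4*l**2 + 6*h) (M(h, l) = 8 + (6*h + (-4*l)*l)*l = 8 + (6*h - 4*l**2)*l = 8 + (-4*l**2 + 6*h)*l = 8 + l*(-4*l**2 + 6*h))
6109 + M(118, A(8)) = 6109 + (8 - 4*(-1)**3 + 6*118*(-1)) = 6109 + (8 - 4*(-1) - 708) = 6109 + (8 + 4 - 708) = 6109 - 696 = 5413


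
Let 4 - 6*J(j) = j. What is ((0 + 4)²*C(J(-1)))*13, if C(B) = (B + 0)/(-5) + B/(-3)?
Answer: -832/9 ≈ -92.444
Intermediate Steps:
J(j) = ⅔ - j/6
C(B) = -8*B/15 (C(B) = B*(-⅕) + B*(-⅓) = -B/5 - B/3 = -8*B/15)
((0 + 4)²*C(J(-1)))*13 = ((0 + 4)²*(-8*(⅔ - ⅙*(-1))/15))*13 = (4²*(-8*(⅔ + ⅙)/15))*13 = (16*(-8/15*⅚))*13 = (16*(-4/9))*13 = -64/9*13 = -832/9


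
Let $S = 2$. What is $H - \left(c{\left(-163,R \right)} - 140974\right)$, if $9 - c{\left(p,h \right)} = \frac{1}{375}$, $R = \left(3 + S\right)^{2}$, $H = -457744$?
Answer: $- \frac{118792124}{375} \approx -3.1678 \cdot 10^{5}$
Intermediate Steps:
$R = 25$ ($R = \left(3 + 2\right)^{2} = 5^{2} = 25$)
$c{\left(p,h \right)} = \frac{3374}{375}$ ($c{\left(p,h \right)} = 9 - \frac{1}{375} = \frac{3374}{375}$)
$H - \left(c{\left(-163,R \right)} - 140974\right) = -457744 - \left(\frac{3374}{375} - 140974\right) = -457744 - - \frac{52861876}{375} = -457744 + \frac{52861876}{375} = - \frac{118792124}{375}$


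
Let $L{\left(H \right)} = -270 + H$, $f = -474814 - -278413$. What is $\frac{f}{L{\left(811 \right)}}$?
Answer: $- \frac{196401}{541} \approx -363.03$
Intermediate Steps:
$f = -196401$ ($f = -474814 + 278413 = -196401$)
$\frac{f}{L{\left(811 \right)}} = - \frac{196401}{-270 + 811} = - \frac{196401}{541}$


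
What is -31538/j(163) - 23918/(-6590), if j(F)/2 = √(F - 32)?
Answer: 11959/3295 - 15769*√131/131 ≈ -1374.1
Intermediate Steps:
j(F) = 2*√(-32 + F) (j(F) = 2*√(F - 32) = 2*√(-32 + F))
-31538/j(163) - 23918/(-6590) = -31538*1/(2*√(-32 + 163)) - 23918/(-6590) = -31538*√131/262 - 23918*(-1/6590) = -15769*√131/131 + 11959/3295 = 11959/3295 - 15769*√131/131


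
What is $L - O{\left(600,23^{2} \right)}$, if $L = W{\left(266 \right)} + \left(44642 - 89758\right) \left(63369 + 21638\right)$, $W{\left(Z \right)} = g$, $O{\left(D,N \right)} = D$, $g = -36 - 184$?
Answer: $-3835176632$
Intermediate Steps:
$g = -220$
$W{\left(Z \right)} = -220$
$L = -3835176032$ ($L = -220 + \left(44642 - 89758\right) \left(63369 + 21638\right) = -220 - 3835175812 = -3835176032$)
$L - O{\left(600,23^{2} \right)} = -3835176032 - 600 = -3835176632$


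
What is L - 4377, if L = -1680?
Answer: -6057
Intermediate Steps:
L - 4377 = -1680 - 4377 = -6057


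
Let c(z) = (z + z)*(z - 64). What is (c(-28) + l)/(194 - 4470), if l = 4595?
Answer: -9747/4276 ≈ -2.2795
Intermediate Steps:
c(z) = 2*z*(-64 + z) (c(z) = (2*z)*(-64 + z) = 2*z*(-64 + z))
(c(-28) + l)/(194 - 4470) = (2*(-28)*(-64 - 28) + 4595)/(194 - 4470) = (2*(-28)*(-92) + 4595)/(-4276) = (5152 + 4595)*(-1/4276) = 9747*(-1/4276) = -9747/4276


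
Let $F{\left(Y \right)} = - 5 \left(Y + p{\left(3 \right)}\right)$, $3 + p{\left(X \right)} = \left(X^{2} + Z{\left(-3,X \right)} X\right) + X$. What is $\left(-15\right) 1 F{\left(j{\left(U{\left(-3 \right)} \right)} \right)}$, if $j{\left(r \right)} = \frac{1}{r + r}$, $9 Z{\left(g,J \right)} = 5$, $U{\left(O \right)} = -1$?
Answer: $\frac{1525}{2} \approx 762.5$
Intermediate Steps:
$Z{\left(g,J \right)} = \frac{5}{9}$ ($Z{\left(g,J \right)} = \frac{1}{9} \cdot 5 = \frac{5}{9}$)
$j{\left(r \right)} = \frac{1}{2 r}$
$p{\left(X \right)} = -3 + X^{2} + \frac{14 X}{9}$ ($p{\left(X \right)} = -3 + \left(\left(X^{2} + \frac{5 X}{9}\right) + X\right) = -3 + \left(X^{2} + \frac{14 X}{9}\right) = -3 + X^{2} + \frac{14 X}{9}$)
$F{\left(Y \right)} = - \frac{160}{3} - 5 Y$ ($F{\left(Y \right)} = - 5 \left(Y + \left(-3 + 3^{2} + \frac{14}{9} \cdot 3\right)\right) = - 5 \left(Y + \left(-3 + 9 + \frac{14}{3}\right)\right) = - 5 \left(Y + \frac{32}{3}\right) = - 5 \left(\frac{32}{3} + Y\right) = - \frac{160}{3} - 5 Y$)
$\left(-15\right) 1 F{\left(j{\left(U{\left(-3 \right)} \right)} \right)} = \left(-15\right) 1 \left(- \frac{160}{3} - 5 \frac{1}{2 \left(-1\right)}\right) = - 15 \left(- \frac{160}{3} - 5 \cdot \frac{1}{2} \left(-1\right)\right) = - 15 \left(- \frac{160}{3} - - \frac{5}{2}\right) = - 15 \left(- \frac{160}{3} + \frac{5}{2}\right) = \left(-15\right) \left(- \frac{305}{6}\right) = \frac{1525}{2}$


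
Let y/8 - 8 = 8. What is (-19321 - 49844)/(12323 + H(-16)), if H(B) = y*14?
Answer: -4611/941 ≈ -4.9001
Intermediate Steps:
y = 128 (y = 64 + 8*8 = 64 + 64 = 128)
H(B) = 1792 (H(B) = 128*14 = 1792)
(-19321 - 49844)/(12323 + H(-16)) = (-19321 - 49844)/(12323 + 1792) = -69165/14115 = -69165*1/14115 = -4611/941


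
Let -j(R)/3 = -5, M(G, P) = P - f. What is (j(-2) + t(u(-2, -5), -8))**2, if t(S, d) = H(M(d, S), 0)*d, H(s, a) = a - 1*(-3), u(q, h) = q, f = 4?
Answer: 81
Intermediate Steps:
M(G, P) = -4 + P (M(G, P) = P - 1*4 = P - 4 = -4 + P)
H(s, a) = 3 + a (H(s, a) = a + 3 = 3 + a)
j(R) = 15 (j(R) = -3*(-5) = 15)
t(S, d) = 3*d (t(S, d) = (3 + 0)*d = 3*d)
(j(-2) + t(u(-2, -5), -8))**2 = (15 + 3*(-8))**2 = (15 - 24)**2 = (-9)**2 = 81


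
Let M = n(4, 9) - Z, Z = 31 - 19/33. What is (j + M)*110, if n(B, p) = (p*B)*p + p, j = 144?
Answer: 147370/3 ≈ 49123.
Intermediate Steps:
n(B, p) = p + B*p² (n(B, p) = (B*p)*p + p = B*p² + p = p + B*p²)
Z = 1004/33 (Z = 31 - 19/33 = 1004/33 ≈ 30.424)
M = 9985/33 (M = 9*(1 + 4*9) - 1*1004/33 = 9*(1 + 36) - 1004/33 = 9*37 - 1004/33 = 333 - 1004/33 = 9985/33 ≈ 302.58)
(j + M)*110 = (144 + 9985/33)*110 = (14737/33)*110 = 147370/3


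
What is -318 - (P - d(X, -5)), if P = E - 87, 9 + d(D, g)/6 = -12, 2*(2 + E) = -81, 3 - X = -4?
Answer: -629/2 ≈ -314.50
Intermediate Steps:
X = 7 (X = 3 - 1*(-4) = 3 + 4 = 7)
E = -85/2 (E = -2 + (½)*(-81) = -2 - 81/2 = -85/2 ≈ -42.500)
d(D, g) = -126 (d(D, g) = -54 + 6*(-12) = -54 - 72 = -126)
P = -259/2 (P = -85/2 - 87 = -259/2 ≈ -129.50)
-318 - (P - d(X, -5)) = -318 - (-259/2 - 1*(-126)) = -318 - (-259/2 + 126) = -318 - 1*(-7/2) = -318 + 7/2 = -629/2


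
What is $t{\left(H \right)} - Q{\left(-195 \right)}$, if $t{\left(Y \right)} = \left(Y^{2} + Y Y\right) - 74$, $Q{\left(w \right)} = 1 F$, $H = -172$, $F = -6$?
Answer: $59100$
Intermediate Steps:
$Q{\left(w \right)} = -6$ ($Q{\left(w \right)} = 1 \left(-6\right) = -6$)
$t{\left(Y \right)} = -74 + 2 Y^{2}$ ($t{\left(Y \right)} = \left(Y^{2} + Y^{2}\right) - 74 = 2 Y^{2} - 74 = -74 + 2 Y^{2}$)
$t{\left(H \right)} - Q{\left(-195 \right)} = \left(-74 + 2 \left(-172\right)^{2}\right) - -6 = \left(-74 + 2 \cdot 29584\right) + 6 = \left(-74 + 59168\right) + 6 = 59094 + 6 = 59100$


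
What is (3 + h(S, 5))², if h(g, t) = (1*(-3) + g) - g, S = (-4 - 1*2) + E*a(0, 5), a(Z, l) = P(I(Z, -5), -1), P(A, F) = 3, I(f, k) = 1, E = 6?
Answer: 0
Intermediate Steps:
a(Z, l) = 3
S = 12 (S = (-4 - 1*2) + 6*3 = (-4 - 2) + 18 = -6 + 18 = 12)
h(g, t) = -3 (h(g, t) = (-3 + g) - g = -3)
(3 + h(S, 5))² = (3 - 3)² = 0² = 0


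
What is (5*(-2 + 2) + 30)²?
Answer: 900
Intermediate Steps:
(5*(-2 + 2) + 30)² = (5*0 + 30)² = (0 + 30)² = 30² = 900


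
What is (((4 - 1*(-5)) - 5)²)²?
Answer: 256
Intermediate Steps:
(((4 - 1*(-5)) - 5)²)² = (((4 + 5) - 5)²)² = ((9 - 5)²)² = (4²)² = 16² = 256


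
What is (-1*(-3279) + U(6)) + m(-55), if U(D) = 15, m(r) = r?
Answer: 3239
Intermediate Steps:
(-1*(-3279) + U(6)) + m(-55) = (-1*(-3279) + 15) - 55 = (3279 + 15) - 55 = 3294 - 55 = 3239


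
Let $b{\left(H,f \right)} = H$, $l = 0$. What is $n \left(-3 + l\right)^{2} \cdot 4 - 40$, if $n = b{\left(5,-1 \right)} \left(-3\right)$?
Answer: $-580$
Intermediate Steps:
$n = -15$ ($n = 5 \left(-3\right) = -15$)
$n \left(-3 + l\right)^{2} \cdot 4 - 40 = - 15 \left(-3 + 0\right)^{2} \cdot 4 - 40 = - 15 \left(-3\right)^{2} \cdot 4 - 40 = - 15 \cdot 9 \cdot 4 - 40 = \left(-15\right) 36 - 40 = -540 - 40 = -580$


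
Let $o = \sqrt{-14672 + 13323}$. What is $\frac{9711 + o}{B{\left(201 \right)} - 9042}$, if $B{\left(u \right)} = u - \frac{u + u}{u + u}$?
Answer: $- \frac{9711}{8842} - \frac{i \sqrt{1349}}{8842} \approx -1.0983 - 0.0041539 i$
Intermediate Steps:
$o = i \sqrt{1349}$ ($o = \sqrt{-1349} = i \sqrt{1349} \approx 36.729 i$)
$B{\left(u \right)} = -1 + u$ ($B{\left(u \right)} = u - \frac{2 u}{2 u} = u - 2 u \frac{1}{2 u} = u - 1 = -1 + u$)
$\frac{9711 + o}{B{\left(201 \right)} - 9042} = \frac{9711 + i \sqrt{1349}}{\left(-1 + 201\right) - 9042} = \frac{9711 + i \sqrt{1349}}{200 - 9042} = \frac{9711 + i \sqrt{1349}}{-8842} = \left(9711 + i \sqrt{1349}\right) \left(- \frac{1}{8842}\right) = - \frac{9711}{8842} - \frac{i \sqrt{1349}}{8842}$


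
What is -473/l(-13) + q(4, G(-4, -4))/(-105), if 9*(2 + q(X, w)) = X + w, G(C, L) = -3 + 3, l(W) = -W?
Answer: -63829/1755 ≈ -36.370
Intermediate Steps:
G(C, L) = 0
q(X, w) = -2 + X/9 + w/9 (q(X, w) = -2 + (X + w)/9 = -2 + (X/9 + w/9) = -2 + X/9 + w/9)
-473/l(-13) + q(4, G(-4, -4))/(-105) = -473/((-1*(-13))) + (-2 + (1/9)*4 + (1/9)*0)/(-105) = -473/13 + (-2 + 4/9 + 0)*(-1/105) = -473*1/13 - 14/9*(-1/105) = -473/13 + 2/135 = -63829/1755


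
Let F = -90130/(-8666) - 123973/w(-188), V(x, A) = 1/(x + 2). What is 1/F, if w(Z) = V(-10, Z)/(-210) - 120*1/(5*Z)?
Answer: -43880291/42414882337385 ≈ -1.0346e-6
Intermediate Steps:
V(x, A) = 1/(2 + x)
w(Z) = 1/1680 - 24/Z (w(Z) = 1/((2 - 10)*(-210)) - 120*1/(5*Z) = -1/210/(-8) - 24/Z = -⅛*(-1/210) - 24/Z = 1/1680 - 24/Z)
F = -42414882337385/43880291 (F = -90130/(-8666) - 123973*(-315840/(-40320 - 188)) = -90130*(-1/8666) - 123973/((1/1680)*(-1/188)*(-40508)) = 45065/4333 - 123973/10127/78960 = 45065/4333 - 123973*78960/10127 = 45065/4333 - 9788908080/10127 = -42414882337385/43880291 ≈ -9.6660e+5)
1/F = 1/(-42414882337385/43880291) = -43880291/42414882337385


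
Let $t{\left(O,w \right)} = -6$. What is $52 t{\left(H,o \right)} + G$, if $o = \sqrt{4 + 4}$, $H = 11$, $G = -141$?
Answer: $-453$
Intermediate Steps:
$o = 2 \sqrt{2}$ ($o = \sqrt{8} = 2 \sqrt{2} \approx 2.8284$)
$52 t{\left(H,o \right)} + G = 52 \left(-6\right) - 141 = -312 - 141 = -453$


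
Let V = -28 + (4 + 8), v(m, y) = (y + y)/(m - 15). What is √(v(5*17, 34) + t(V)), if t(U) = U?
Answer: I*√18410/35 ≈ 3.8767*I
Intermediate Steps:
v(m, y) = 2*y/(-15 + m) (v(m, y) = (2*y)/(-15 + m) = 2*y/(-15 + m))
V = -16 (V = -28 + 12 = -16)
√(v(5*17, 34) + t(V)) = √(2*34/(-15 + 5*17) - 16) = √(2*34/(-15 + 85) - 16) = √(2*34/70 - 16) = √(2*34*(1/70) - 16) = √(34/35 - 16) = √(-526/35) = I*√18410/35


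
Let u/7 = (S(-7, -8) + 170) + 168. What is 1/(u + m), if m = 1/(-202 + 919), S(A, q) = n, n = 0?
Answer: 717/1696423 ≈ 0.00042265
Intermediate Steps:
S(A, q) = 0
m = 1/717 ≈ 0.0013947
u = 2366 (u = 7*((0 + 170) + 168) = 7*(170 + 168) = 7*338 = 2366)
1/(u + m) = 1/(2366 + 1/717) = 1/(1696423/717) = 717/1696423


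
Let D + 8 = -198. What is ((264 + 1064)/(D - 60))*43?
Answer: -28552/133 ≈ -214.68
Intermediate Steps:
D = -206 (D = -8 - 198 = -206)
((264 + 1064)/(D - 60))*43 = ((264 + 1064)/(-206 - 60))*43 = (1328/(-266))*43 = (1328*(-1/266))*43 = -664/133*43 = -28552/133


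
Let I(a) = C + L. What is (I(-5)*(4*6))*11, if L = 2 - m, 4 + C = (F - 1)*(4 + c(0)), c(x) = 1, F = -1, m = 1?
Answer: -3432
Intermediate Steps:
C = -14 (C = -4 + (-1 - 1)*(4 + 1) = -4 - 2*5 = -4 - 10 = -14)
L = 1 (L = 2 - 1*1 = 2 - 1 = 1)
I(a) = -13 (I(a) = -14 + 1 = -13)
(I(-5)*(4*6))*11 = -52*6*11 = -13*24*11 = -312*11 = -3432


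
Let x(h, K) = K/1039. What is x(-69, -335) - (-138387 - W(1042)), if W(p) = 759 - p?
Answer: 143489721/1039 ≈ 1.3810e+5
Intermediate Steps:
x(h, K) = K/1039 (x(h, K) = K*(1/1039) = K/1039)
x(-69, -335) - (-138387 - W(1042)) = (1/1039)*(-335) - (-138387 - (759 - 1*1042)) = -335/1039 - (-138387 - (759 - 1042)) = -335/1039 - (-138387 - 1*(-283)) = -335/1039 - (-138387 + 283) = -335/1039 - 1*(-138104) = -335/1039 + 138104 = 143489721/1039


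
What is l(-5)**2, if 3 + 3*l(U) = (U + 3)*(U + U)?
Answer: 289/9 ≈ 32.111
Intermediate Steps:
l(U) = -1 + 2*U*(3 + U)/3 (l(U) = -1 + ((U + 3)*(U + U))/3 = -1 + ((3 + U)*(2*U))/3 = -1 + (2*U*(3 + U))/3 = -1 + 2*U*(3 + U)/3)
l(-5)**2 = (-1 + 2*(-5) + (2/3)*(-5)**2)**2 = (-1 - 10 + (2/3)*25)**2 = (-1 - 10 + 50/3)**2 = (17/3)**2 = 289/9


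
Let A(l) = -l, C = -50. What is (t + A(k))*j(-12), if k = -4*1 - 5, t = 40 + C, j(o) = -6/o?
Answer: -1/2 ≈ -0.50000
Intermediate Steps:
t = -10 (t = 40 - 50 = -10)
k = -9 (k = -4 - 5 = -9)
(t + A(k))*j(-12) = (-10 - 1*(-9))*(-6/(-12)) = (-10 + 9)*(-6*(-1/12)) = -1*1/2 = -1/2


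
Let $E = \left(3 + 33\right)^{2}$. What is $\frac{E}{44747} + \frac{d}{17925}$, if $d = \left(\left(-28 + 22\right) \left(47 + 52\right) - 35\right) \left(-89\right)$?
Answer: $\frac{2528212607}{802089975} \approx 3.152$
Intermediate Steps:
$E = 1296$ ($E = 36^{2} = 1296$)
$d = 55981$ ($d = \left(\left(-6\right) 99 - 35\right) \left(-89\right) = \left(-594 - 35\right) \left(-89\right) = \left(-629\right) \left(-89\right) = 55981$)
$\frac{E}{44747} + \frac{d}{17925} = \frac{1296}{44747} + \frac{55981}{17925} = \frac{2528212607}{802089975}$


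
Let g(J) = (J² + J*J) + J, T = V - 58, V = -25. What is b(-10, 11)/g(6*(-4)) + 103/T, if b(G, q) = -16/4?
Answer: -29129/23406 ≈ -1.2445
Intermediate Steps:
T = -83 (T = -25 - 58 = -83)
b(G, q) = -4 (b(G, q) = -16*¼ = -4)
g(J) = J + 2*J² (g(J) = (J² + J²) + J = 2*J² + J = J + 2*J²)
b(-10, 11)/g(6*(-4)) + 103/T = -4*(-1/(24*(1 + 2*(6*(-4))))) + 103/(-83) = -4*(-1/(24*(1 + 2*(-24)))) + 103*(-1/83) = -4*(-1/(24*(1 - 48))) - 103/83 = -4/((-24*(-47))) - 103/83 = -4/1128 - 103/83 = -4*1/1128 - 103/83 = -1/282 - 103/83 = -29129/23406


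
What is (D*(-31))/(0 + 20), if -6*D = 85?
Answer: 527/24 ≈ 21.958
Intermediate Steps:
D = -85/6 (D = -1/6*85 = -85/6 ≈ -14.167)
(D*(-31))/(0 + 20) = (-85/6*(-31))/(0 + 20) = (2635/6)/20 = (2635/6)*(1/20) = 527/24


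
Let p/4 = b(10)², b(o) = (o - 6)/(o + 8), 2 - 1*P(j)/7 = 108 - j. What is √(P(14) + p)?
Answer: 2*I*√13037/9 ≈ 25.373*I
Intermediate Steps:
P(j) = -742 + 7*j (P(j) = 14 - 7*(108 - j) = 14 + (-756 + 7*j) = -742 + 7*j)
b(o) = (-6 + o)/(8 + o)
p = 16/81 (p = 4*((-6 + 10)/(8 + 10))² = 4*(4/18)² = 4*((1/18)*4)² = 4*(2/9)² = 4*(4/81) = 16/81 ≈ 0.19753)
√(P(14) + p) = √((-742 + 7*14) + 16/81) = √((-742 + 98) + 16/81) = √(-644 + 16/81) = √(-52148/81) = 2*I*√13037/9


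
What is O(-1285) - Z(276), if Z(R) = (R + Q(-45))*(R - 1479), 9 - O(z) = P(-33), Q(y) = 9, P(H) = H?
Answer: 342897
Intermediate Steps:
O(z) = 42 (O(z) = 9 - 1*(-33) = 9 + 33 = 42)
Z(R) = (-1479 + R)*(9 + R) (Z(R) = (R + 9)*(R - 1479) = (9 + R)*(-1479 + R) = (-1479 + R)*(9 + R))
O(-1285) - Z(276) = 42 - (-13311 + 276² - 1470*276) = 42 - (-13311 + 76176 - 405720) = 42 - 1*(-342855) = 42 + 342855 = 342897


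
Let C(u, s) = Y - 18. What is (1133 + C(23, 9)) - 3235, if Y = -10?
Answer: -2130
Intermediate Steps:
C(u, s) = -28 (C(u, s) = -10 - 18 = -28)
(1133 + C(23, 9)) - 3235 = (1133 - 28) - 3235 = 1105 - 3235 = -2130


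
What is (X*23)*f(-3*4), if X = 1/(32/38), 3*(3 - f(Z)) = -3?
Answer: 437/4 ≈ 109.25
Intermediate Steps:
f(Z) = 4 (f(Z) = 3 - 1/3*(-3) = 3 + 1 = 4)
X = 19/16 (X = 1/(32*(1/38)) = 1/(16/19) = 19/16 ≈ 1.1875)
(X*23)*f(-3*4) = ((19/16)*23)*4 = (437/16)*4 = 437/4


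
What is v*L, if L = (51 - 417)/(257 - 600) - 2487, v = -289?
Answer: 246423075/343 ≈ 7.1844e+5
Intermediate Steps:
L = -852675/343 (L = -366/(-343) - 2487 = -366*(-1/343) - 2487 = 366/343 - 2487 = -852675/343 ≈ -2485.9)
v*L = -289*(-852675/343) = 246423075/343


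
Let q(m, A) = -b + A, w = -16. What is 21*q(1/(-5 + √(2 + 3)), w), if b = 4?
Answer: -420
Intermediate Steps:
q(m, A) = -4 + A (q(m, A) = -1*4 + A = -4 + A)
21*q(1/(-5 + √(2 + 3)), w) = 21*(-4 - 16) = 21*(-20) = -420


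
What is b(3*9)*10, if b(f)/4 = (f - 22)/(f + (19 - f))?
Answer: 200/19 ≈ 10.526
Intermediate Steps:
b(f) = -88/19 + 4*f/19 (b(f) = 4*((f - 22)/(f + (19 - f))) = 4*((-22 + f)/19) = 4*((-22 + f)*(1/19)) = 4*(-22/19 + f/19) = -88/19 + 4*f/19)
b(3*9)*10 = (-88/19 + 4*(3*9)/19)*10 = (-88/19 + (4/19)*27)*10 = (-88/19 + 108/19)*10 = (20/19)*10 = 200/19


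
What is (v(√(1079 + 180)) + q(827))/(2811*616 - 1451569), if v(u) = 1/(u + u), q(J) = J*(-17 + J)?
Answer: 669870/280007 + √1259/705057626 ≈ 2.3923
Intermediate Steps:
v(u) = 1/(2*u)
(v(√(1079 + 180)) + q(827))/(2811*616 - 1451569) = (1/(2*(√(1079 + 180))) + 827*(-17 + 827))/(2811*616 - 1451569) = (1/(2*(√1259)) + 827*810)/(1731576 - 1451569) = ((√1259/1259)/2 + 669870)/280007 = (√1259/2518 + 669870)*(1/280007) = (669870 + √1259/2518)*(1/280007) = 669870/280007 + √1259/705057626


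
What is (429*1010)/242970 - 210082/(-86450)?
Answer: 2315582/549575 ≈ 4.2134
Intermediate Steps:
(429*1010)/242970 - 210082/(-86450) = 433290*(1/242970) - 210082*(-1/86450) = 1111/623 + 105041/43225 = 2315582/549575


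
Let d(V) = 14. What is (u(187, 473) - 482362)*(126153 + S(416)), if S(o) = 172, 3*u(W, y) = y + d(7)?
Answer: -182741618675/3 ≈ -6.0914e+10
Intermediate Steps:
u(W, y) = 14/3 + y/3 (u(W, y) = (y + 14)/3 = (14 + y)/3 = 14/3 + y/3)
(u(187, 473) - 482362)*(126153 + S(416)) = ((14/3 + (⅓)*473) - 482362)*(126153 + 172) = ((14/3 + 473/3) - 482362)*126325 = (487/3 - 482362)*126325 = -1446599/3*126325 = -182741618675/3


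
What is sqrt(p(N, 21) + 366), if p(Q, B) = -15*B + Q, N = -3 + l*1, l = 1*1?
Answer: 7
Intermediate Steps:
l = 1
N = -2 (N = -3 + 1*1 = -3 + 1 = -2)
p(Q, B) = Q - 15*B
sqrt(p(N, 21) + 366) = sqrt((-2 - 15*21) + 366) = sqrt((-2 - 315) + 366) = sqrt(-317 + 366) = sqrt(49) = 7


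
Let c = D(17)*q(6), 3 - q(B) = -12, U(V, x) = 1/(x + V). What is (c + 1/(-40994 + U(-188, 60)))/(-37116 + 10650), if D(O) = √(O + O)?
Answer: 64/69436634289 - 5*√34/8822 ≈ -0.0033048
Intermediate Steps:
U(V, x) = 1/(V + x)
q(B) = 15 (q(B) = 3 - 1*(-12) = 3 + 12 = 15)
D(O) = √2*√O (D(O) = √(2*O) = √2*√O)
c = 15*√34 (c = (√2*√17)*15 = √34*15 = 15*√34 ≈ 87.464)
(c + 1/(-40994 + U(-188, 60)))/(-37116 + 10650) = (15*√34 + 1/(-40994 + 1/(-188 + 60)))/(-37116 + 10650) = (15*√34 + 1/(-40994 + 1/(-128)))/(-26466) = (15*√34 + 1/(-40994 - 1/128))*(-1/26466) = (15*√34 + 1/(-5247233/128))*(-1/26466) = (15*√34 - 128/5247233)*(-1/26466) = (-128/5247233 + 15*√34)*(-1/26466) = 64/69436634289 - 5*√34/8822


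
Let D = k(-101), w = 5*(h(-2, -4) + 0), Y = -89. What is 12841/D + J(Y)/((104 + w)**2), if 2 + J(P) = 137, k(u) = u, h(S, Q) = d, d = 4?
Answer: -197429581/1552976 ≈ -127.13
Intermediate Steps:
h(S, Q) = 4
J(P) = 135 (J(P) = -2 + 137 = 135)
w = 20 (w = 5*(4 + 0) = 5*4 = 20)
D = -101
12841/D + J(Y)/((104 + w)**2) = 12841/(-101) + 135/((104 + 20)**2) = 12841*(-1/101) + 135/(124**2) = -12841/101 + 135/15376 = -197429581/1552976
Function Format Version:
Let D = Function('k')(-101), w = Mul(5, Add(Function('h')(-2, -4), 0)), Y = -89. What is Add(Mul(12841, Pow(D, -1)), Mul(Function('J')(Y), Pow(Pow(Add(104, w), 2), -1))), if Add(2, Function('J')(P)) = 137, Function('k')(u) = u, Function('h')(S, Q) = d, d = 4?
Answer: Rational(-197429581, 1552976) ≈ -127.13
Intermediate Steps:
Function('h')(S, Q) = 4
Function('J')(P) = 135 (Function('J')(P) = Add(-2, 137) = 135)
w = 20 (w = Mul(5, Add(4, 0)) = Mul(5, 4) = 20)
D = -101
Add(Mul(12841, Pow(D, -1)), Mul(Function('J')(Y), Pow(Pow(Add(104, w), 2), -1))) = Add(Mul(12841, Pow(-101, -1)), Mul(135, Pow(Pow(Add(104, 20), 2), -1))) = Add(Mul(12841, Rational(-1, 101)), Mul(135, Pow(Pow(124, 2), -1))) = Add(Rational(-12841, 101), Mul(135, Pow(15376, -1))) = Add(Rational(-12841, 101), Mul(135, Rational(1, 15376))) = Add(Rational(-12841, 101), Rational(135, 15376)) = Rational(-197429581, 1552976)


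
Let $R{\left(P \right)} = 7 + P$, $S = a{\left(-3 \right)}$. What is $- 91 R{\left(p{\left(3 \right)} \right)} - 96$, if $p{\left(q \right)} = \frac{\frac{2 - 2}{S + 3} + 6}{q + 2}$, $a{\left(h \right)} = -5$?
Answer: $- \frac{4211}{5} \approx -842.2$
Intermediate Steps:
$S = -5$
$p{\left(q \right)} = \frac{6}{2 + q}$ ($p{\left(q \right)} = \frac{\frac{2 - 2}{-5 + 3} + 6}{q + 2} = \frac{\frac{0}{-2} + 6}{2 + q} = \frac{0 \left(- \frac{1}{2}\right) + 6}{2 + q} = \frac{0 + 6}{2 + q} = \frac{6}{2 + q}$)
$- 91 R{\left(p{\left(3 \right)} \right)} - 96 = - 91 \left(7 + \frac{6}{2 + 3}\right) - 96 = - 91 \left(7 + \frac{6}{5}\right) - 96 = \left(-91\right) \frac{41}{5} - 96 = - \frac{3731}{5} - 96 = - \frac{4211}{5}$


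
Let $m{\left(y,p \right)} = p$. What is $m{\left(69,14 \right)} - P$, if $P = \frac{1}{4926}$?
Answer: $\frac{68963}{4926} \approx 14.0$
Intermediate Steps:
$P = \frac{1}{4926} \approx 0.000203$
$m{\left(69,14 \right)} - P = 14 - \frac{1}{4926} = \frac{68963}{4926}$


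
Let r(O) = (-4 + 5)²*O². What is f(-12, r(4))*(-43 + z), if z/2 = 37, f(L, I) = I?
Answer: 496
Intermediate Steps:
r(O) = O² (r(O) = 1²*O² = 1*O² = O²)
z = 74 (z = 2*37 = 74)
f(-12, r(4))*(-43 + z) = 4²*(-43 + 74) = 16*31 = 496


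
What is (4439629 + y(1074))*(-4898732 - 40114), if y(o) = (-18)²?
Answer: -21928244114238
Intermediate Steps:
y(o) = 324
(4439629 + y(1074))*(-4898732 - 40114) = (4439629 + 324)*(-4898732 - 40114) = 4439953*(-4938846) = -21928244114238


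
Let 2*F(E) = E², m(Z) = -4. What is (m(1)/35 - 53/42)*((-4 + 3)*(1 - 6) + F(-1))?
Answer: -3179/420 ≈ -7.5690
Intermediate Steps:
F(E) = E²/2
(m(1)/35 - 53/42)*((-4 + 3)*(1 - 6) + F(-1)) = (-4/35 - 53/42)*((-4 + 3)*(1 - 6) + (½)*(-1)²) = (-4*1/35 - 53*1/42)*(-1*(-5) + (½)*1) = (-4/35 - 53/42)*(5 + ½) = -289/210*11/2 = -3179/420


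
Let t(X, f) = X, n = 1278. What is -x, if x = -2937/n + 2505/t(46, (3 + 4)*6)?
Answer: -255524/4899 ≈ -52.158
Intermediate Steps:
x = 255524/4899 (x = -2937/1278 + 2505/46 = -2937*1/1278 + 2505*(1/46) = -979/426 + 2505/46 = 255524/4899 ≈ 52.158)
-x = -1*255524/4899 = -255524/4899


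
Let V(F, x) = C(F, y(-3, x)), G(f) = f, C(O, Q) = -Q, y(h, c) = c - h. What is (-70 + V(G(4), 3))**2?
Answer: 5776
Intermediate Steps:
V(F, x) = -3 - x (V(F, x) = -(x - 1*(-3)) = -(x + 3) = -(3 + x) = -3 - x)
(-70 + V(G(4), 3))**2 = (-70 + (-3 - 1*3))**2 = (-70 + (-3 - 3))**2 = (-70 - 6)**2 = (-76)**2 = 5776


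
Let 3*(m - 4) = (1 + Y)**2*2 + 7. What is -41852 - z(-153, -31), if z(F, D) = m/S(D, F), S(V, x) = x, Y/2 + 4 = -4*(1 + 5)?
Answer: -376549/9 ≈ -41839.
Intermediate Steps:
Y = -56 (Y = -8 + 2*(-4*(1 + 5)) = -8 + 2*(-4*6) = -8 + 2*(-24) = -8 - 48 = -56)
m = 2023 (m = 4 + ((1 - 56)**2*2 + 7)/3 = 4 + ((-55)**2*2 + 7)/3 = 4 + (3025*2 + 7)/3 = 4 + (6050 + 7)/3 = 4 + (1/3)*6057 = 4 + 2019 = 2023)
z(F, D) = 2023/F
-41852 - z(-153, -31) = -41852 - 2023/(-153) = -41852 - 2023*(-1)/153 = -41852 - 1*(-119/9) = -41852 + 119/9 = -376549/9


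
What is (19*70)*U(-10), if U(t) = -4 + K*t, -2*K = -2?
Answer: -18620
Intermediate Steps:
K = 1 (K = -½*(-2) = 1)
U(t) = -4 + t (U(t) = -4 + 1*t = -4 + t)
(19*70)*U(-10) = (19*70)*(-4 - 10) = 1330*(-14) = -18620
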